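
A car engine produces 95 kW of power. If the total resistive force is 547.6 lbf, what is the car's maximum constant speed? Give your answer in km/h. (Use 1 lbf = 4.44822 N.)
Convert to SI: F = 2435.85 N
P = Fv ⇒ v = P/F = 95000 W/2435.85 N = 39.0008 m/s = 140.4 km/h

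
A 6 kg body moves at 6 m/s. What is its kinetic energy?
KE = ½mv² = ½(6)(6)² = 108.0 J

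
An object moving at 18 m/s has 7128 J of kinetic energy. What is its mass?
m = 2·KE/v² = 2·7128/(18)² = 44.0 kg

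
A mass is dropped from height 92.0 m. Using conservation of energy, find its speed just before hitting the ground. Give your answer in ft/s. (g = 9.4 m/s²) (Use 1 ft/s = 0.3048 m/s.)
mgh = ½mv² ⇒ v = √(2gh) = √(2·9.4·92.0) = 41.5885 m/s = 136.4 ft/s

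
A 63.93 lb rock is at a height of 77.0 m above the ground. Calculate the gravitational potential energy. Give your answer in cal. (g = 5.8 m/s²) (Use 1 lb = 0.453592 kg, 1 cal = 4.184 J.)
Convert to SI: m = 28.9981 kg, h = 77.0 m
PE = mgh = (28.9981)(5.8)(77.0) = 12950.6 J = 3095 cal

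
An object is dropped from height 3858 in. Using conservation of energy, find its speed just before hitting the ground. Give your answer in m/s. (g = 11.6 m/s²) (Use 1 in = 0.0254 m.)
Convert to SI: h = 97.9932 m
mgh = ½mv² ⇒ v = √(2gh) = √(2·11.6·97.9932) = 47.68 m/s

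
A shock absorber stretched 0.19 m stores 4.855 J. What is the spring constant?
k = 2·PE/x² = 2·4.855/(0.19)² = 269.0 N/m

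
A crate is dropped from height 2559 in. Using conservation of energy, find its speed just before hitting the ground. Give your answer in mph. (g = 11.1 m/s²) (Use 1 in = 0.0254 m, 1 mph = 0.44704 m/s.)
Convert to SI: h = 64.9986 m
mgh = ½mv² ⇒ v = √(2gh) = √(2·11.1·64.9986) = 37.9864 m/s = 84.97 mph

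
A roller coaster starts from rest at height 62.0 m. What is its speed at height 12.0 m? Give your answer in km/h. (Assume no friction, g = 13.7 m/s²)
mgh₁ = mgh₂ + ½mv² ⇒ v = √(2g(h₁−h₂)) = √(2·13.7·50.0) = 37.0135 m/s = 133.2 km/h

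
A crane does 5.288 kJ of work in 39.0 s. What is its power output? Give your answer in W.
Convert to SI: W = 5288.0 J, t = 39.0 s
P = W/t = 5288.0/39.0 = 135.6 W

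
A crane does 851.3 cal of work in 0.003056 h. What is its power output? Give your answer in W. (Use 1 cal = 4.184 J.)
Convert to SI: W = 3561.84 J, t = 11.0016 s
P = W/t = 3561.84/11.0016 = 323.8 W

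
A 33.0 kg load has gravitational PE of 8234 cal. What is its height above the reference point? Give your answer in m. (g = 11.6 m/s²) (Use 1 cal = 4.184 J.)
Convert to SI: m = 33.0 kg, PE = 34451.1 J
h = PE/(mg) = 34451.1/(33.0·11.6) = 90.0 m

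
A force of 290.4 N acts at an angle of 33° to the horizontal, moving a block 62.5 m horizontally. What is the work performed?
W = F·d·cosθ = (290.4)(62.5)cos(33°) = 15220 J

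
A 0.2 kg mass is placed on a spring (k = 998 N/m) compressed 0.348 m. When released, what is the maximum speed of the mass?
½kx² = ½mv² ⇒ v = x√(k/m) = (0.348)√(998/0.2) = 24.58 m/s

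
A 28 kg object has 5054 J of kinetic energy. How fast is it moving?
v = √(2·KE/m) = √(2·5054/28) = 19.0 m/s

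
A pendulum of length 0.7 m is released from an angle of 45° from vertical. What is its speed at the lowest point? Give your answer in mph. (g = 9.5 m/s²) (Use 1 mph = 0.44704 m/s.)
h = L(1 − cosθ) = 0.7(1 − cos45°) = 0.205025 m
v = √(2gh) = √(2·9.5·0.205025) = 1.9737 m/s = 4.415 mph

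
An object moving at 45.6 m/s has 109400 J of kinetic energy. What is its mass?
m = 2·KE/v² = 2·109400/(45.6)² = 105.2 kg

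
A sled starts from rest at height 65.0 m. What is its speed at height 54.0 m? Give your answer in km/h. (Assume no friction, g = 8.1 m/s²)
mgh₁ = mgh₂ + ½mv² ⇒ v = √(2g(h₁−h₂)) = √(2·8.1·11.0) = 13.3492 m/s = 48.06 km/h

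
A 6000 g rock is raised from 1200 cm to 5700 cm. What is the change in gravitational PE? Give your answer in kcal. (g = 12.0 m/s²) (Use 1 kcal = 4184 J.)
Convert to SI: m = 6.0 kg, Δh = 45.0 m
ΔPE = mgΔh = (6.0)(12.0)(45.0) = 3240.0 J = 0.7744 kcal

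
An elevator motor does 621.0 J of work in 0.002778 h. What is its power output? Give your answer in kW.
Convert to SI: W = 621.0 J, t = 10.0008 s
P = W/t = 621.0/10.0008 = 62.095 W = 0.0621 kW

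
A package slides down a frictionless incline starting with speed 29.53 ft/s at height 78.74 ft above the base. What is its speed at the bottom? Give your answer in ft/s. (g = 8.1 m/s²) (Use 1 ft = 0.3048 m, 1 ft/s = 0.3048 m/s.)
Convert to SI: v₀ = 9.00074 m/s, h = 24.0 m
½mv₀² + mgh = ½mv² ⇒ v = √(v₀² + 2gh) = √(9.00074² + 2·8.1·24.0) = 21.6752 m/s = 71.11 ft/s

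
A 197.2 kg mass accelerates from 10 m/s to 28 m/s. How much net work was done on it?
W = ΔKE = ½m(v₂² − v₁²) = ½(197.2)(28² − 10²) = 67442.4 J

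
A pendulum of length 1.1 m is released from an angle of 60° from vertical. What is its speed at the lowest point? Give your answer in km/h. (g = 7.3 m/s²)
h = L(1 − cosθ) = 1.1(1 − cos60°) = 0.55 m
v = √(2gh) = √(2·7.3·0.55) = 2.83373 m/s = 10.2 km/h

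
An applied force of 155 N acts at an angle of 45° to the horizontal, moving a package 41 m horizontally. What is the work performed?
W = F·d·cosθ = (155)(41)cos(45°) = 4494 J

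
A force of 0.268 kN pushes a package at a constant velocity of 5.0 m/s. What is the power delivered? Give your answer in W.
Convert to SI: F = 268.0 N, v = 5.0 m/s
P = Fv = (268.0)(5.0) = 1340 W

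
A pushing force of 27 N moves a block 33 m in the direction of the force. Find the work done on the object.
W = F·d = (27)(33) = 891.0 J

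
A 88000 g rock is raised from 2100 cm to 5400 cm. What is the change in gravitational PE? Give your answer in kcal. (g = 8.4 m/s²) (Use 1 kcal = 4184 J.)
Convert to SI: m = 88.0 kg, Δh = 33.0 m
ΔPE = mgΔh = (88.0)(8.4)(33.0) = 24393.6 J = 5.83 kcal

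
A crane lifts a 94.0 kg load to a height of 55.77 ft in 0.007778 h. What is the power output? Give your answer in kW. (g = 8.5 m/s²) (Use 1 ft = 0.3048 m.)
Convert to SI: m = 94.0 kg, h = 16.9987 m, t = 28.0008 s
P = mgh/t = (94.0)(8.5)(16.9987)/28.0008 = 485.056 W = 0.4851 kW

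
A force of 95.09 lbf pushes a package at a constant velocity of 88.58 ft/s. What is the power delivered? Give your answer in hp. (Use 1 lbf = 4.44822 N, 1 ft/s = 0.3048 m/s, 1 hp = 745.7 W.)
Convert to SI: F = 422.981 N, v = 26.9992 m/s
P = Fv = (422.981)(26.9992) = 11420.1 W = 15.31 hp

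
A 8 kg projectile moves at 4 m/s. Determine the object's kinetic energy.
KE = ½mv² = ½(8)(4)² = 64.0 J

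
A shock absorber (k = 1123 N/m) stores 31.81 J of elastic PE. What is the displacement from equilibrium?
x = √(2·PE/k) = √(2·31.81/1123) = 0.238 m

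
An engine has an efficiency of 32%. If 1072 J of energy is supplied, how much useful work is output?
W_out = η·W_in = 0.32·1072 = 343.04 J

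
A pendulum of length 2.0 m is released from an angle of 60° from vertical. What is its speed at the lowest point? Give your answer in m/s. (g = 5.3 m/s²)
h = L(1 − cosθ) = 2.0(1 − cos60°) = 1.0 m
v = √(2gh) = √(2·5.3·1.0) = 3.256 m/s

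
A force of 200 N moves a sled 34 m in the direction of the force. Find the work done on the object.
W = F·d = (200)(34) = 6800 J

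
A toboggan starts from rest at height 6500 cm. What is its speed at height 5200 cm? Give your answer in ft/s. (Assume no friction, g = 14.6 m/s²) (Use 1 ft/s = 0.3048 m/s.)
Convert to SI: h₁−h₂ = 13.0 m
mgh₁ = mgh₂ + ½mv² ⇒ v = √(2g(h₁−h₂)) = √(2·14.6·13.0) = 19.4833 m/s = 63.92 ft/s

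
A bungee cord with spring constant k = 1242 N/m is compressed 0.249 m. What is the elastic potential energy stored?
PE = ½kx² = ½(1242)(0.249)² = 38.5 J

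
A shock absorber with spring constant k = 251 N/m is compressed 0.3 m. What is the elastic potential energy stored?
PE = ½kx² = ½(251)(0.3)² = 11.3 J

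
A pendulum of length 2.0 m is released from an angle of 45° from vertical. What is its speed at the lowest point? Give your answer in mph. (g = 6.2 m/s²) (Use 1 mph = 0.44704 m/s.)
h = L(1 − cosθ) = 2.0(1 − cos45°) = 0.585786 m
v = √(2gh) = √(2·6.2·0.585786) = 2.69513 m/s = 6.029 mph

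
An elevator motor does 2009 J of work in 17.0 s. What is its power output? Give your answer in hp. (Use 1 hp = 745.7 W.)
P = W/t = 2009.0/17.0 = 118.176 W = 0.1585 hp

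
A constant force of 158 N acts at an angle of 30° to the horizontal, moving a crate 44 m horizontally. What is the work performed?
W = F·d·cosθ = (158)(44)cos(30°) = 6021 J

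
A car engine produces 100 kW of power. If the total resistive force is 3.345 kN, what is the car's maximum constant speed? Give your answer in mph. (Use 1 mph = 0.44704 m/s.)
Convert to SI: F = 3345.0 N
P = Fv ⇒ v = P/F = 100000 W/3345.0 N = 29.8954 m/s = 66.87 mph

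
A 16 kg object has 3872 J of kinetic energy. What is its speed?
v = √(2·KE/m) = √(2·3872/16) = 22.0 m/s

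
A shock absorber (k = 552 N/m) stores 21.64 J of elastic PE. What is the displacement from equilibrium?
x = √(2·PE/k) = √(2·21.64/552) = 0.28 m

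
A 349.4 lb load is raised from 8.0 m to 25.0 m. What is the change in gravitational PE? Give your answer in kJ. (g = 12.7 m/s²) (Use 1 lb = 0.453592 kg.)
Convert to SI: m = 158.485 kg, Δh = 17.0 m
ΔPE = mgΔh = (158.485)(12.7)(17.0) = 34216.9 J = 34.22 kJ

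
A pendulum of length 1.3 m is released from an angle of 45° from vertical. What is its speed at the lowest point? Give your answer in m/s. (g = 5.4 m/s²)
h = L(1 − cosθ) = 1.3(1 − cos45°) = 0.380761 m
v = √(2gh) = √(2·5.4·0.380761) = 2.028 m/s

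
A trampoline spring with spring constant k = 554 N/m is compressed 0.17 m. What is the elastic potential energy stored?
PE = ½kx² = ½(554)(0.17)² = 8.005 J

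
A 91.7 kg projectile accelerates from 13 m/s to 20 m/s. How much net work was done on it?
W = ΔKE = ½m(v₂² − v₁²) = ½(91.7)(20² − 13²) = 10591.35 J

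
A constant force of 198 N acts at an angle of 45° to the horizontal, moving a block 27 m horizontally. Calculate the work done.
W = F·d·cosθ = (198)(27)cos(45°) = 3780 J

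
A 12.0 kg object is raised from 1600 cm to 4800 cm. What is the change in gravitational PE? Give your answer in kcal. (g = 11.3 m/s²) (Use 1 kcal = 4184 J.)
Convert to SI: m = 12.0 kg, Δh = 32.0 m
ΔPE = mgΔh = (12.0)(11.3)(32.0) = 4339.2 J = 1.037 kcal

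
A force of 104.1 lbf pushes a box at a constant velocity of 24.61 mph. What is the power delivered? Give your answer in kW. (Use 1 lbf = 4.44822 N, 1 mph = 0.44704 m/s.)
Convert to SI: F = 463.06 N, v = 11.0017 m/s
P = Fv = (463.06)(11.0017) = 5094.42 W = 5.094 kW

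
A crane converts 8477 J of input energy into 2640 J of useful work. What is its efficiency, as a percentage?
η = W_out/W_in = 2640/8477 = 31.14%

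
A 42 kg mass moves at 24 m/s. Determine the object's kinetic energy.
KE = ½mv² = ½(42)(24)² = 12096.0 J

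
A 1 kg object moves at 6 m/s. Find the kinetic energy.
KE = ½mv² = ½(1)(6)² = 18.0 J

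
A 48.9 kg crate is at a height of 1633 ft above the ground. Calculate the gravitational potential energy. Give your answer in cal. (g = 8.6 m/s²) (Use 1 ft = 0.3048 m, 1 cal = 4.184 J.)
Convert to SI: m = 48.9 kg, h = 497.738 m
PE = mgh = (48.9)(8.6)(497.738) = 209319 J = 50030 cal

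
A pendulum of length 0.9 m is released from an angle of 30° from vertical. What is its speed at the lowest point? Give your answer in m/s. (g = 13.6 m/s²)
h = L(1 − cosθ) = 0.9(1 − cos30°) = 0.120577 m
v = √(2gh) = √(2·13.6·0.120577) = 1.811 m/s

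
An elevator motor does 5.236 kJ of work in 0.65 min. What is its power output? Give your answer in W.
Convert to SI: W = 5236.0 J, t = 39.0 s
P = W/t = 5236.0/39.0 = 134.3 W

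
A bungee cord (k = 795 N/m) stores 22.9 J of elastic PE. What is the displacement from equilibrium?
x = √(2·PE/k) = √(2·22.9/795) = 0.24 m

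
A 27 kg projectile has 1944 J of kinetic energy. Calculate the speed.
v = √(2·KE/m) = √(2·1944/27) = 12.0 m/s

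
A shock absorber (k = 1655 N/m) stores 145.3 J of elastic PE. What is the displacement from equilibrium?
x = √(2·PE/k) = √(2·145.3/1655) = 0.419 m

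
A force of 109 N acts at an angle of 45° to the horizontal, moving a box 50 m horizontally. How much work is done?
W = F·d·cosθ = (109)(50)cos(45°) = 3854 J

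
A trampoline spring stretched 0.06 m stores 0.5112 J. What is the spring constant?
k = 2·PE/x² = 2·0.5112/(0.06)² = 284.0 N/m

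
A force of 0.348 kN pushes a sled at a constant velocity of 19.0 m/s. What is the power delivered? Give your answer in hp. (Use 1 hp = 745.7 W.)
Convert to SI: F = 348.0 N, v = 19.0 m/s
P = Fv = (348.0)(19.0) = 6612.0 W = 8.867 hp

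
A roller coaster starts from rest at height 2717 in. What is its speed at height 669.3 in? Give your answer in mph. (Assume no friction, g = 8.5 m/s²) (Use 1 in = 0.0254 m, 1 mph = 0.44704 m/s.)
Convert to SI: h₁−h₂ = 52.0116 m
mgh₁ = mgh₂ + ½mv² ⇒ v = √(2g(h₁−h₂)) = √(2·8.5·52.0116) = 29.7354 m/s = 66.52 mph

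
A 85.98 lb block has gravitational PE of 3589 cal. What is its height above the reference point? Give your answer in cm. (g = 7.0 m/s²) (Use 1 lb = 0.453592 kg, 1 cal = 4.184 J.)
Convert to SI: m = 38.9998 kg, PE = 15016.4 J
h = PE/(mg) = 15016.4/(38.9998·7.0) = 55.0053 m = 5501 cm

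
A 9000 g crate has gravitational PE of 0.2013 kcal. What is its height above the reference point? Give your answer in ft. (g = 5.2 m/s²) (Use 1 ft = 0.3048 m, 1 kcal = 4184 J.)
Convert to SI: m = 9.0 kg, PE = 842.239 J
h = PE/(mg) = 842.239/(9.0·5.2) = 17.9966 m = 59.04 ft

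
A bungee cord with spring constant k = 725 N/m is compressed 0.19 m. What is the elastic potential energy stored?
PE = ½kx² = ½(725)(0.19)² = 13.09 J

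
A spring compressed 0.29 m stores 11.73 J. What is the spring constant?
k = 2·PE/x² = 2·11.73/(0.29)² = 279.0 N/m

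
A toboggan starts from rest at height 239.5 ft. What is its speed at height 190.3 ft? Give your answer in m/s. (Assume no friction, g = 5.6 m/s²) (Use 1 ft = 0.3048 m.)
Convert to SI: h₁−h₂ = 14.9962 m
mgh₁ = mgh₂ + ½mv² ⇒ v = √(2g(h₁−h₂)) = √(2·5.6·14.9962) = 12.96 m/s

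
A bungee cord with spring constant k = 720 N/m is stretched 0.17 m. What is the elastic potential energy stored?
PE = ½kx² = ½(720)(0.17)² = 10.4 J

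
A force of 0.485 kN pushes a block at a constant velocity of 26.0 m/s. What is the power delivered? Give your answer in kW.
Convert to SI: F = 485.0 N, v = 26.0 m/s
P = Fv = (485.0)(26.0) = 12610.0 W = 12.61 kW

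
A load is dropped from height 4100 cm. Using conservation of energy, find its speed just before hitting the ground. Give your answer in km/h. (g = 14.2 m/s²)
Convert to SI: h = 41.0 m
mgh = ½mv² ⇒ v = √(2gh) = √(2·14.2·41.0) = 34.1233 m/s = 122.8 km/h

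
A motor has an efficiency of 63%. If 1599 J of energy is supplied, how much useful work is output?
W_out = η·W_in = 0.63·1599 = 1007.37 J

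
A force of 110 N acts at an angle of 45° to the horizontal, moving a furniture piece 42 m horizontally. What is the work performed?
W = F·d·cosθ = (110)(42)cos(45°) = 3267 J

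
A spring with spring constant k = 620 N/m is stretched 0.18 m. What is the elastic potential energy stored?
PE = ½kx² = ½(620)(0.18)² = 10.04 J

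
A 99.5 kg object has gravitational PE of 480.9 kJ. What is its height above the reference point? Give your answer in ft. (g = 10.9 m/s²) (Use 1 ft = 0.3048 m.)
Convert to SI: m = 99.5 kg, PE = 480900 J
h = PE/(mg) = 480900/(99.5·10.9) = 443.41 m = 1455 ft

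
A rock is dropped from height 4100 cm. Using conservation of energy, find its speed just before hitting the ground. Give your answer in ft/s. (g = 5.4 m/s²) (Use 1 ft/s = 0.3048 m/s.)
Convert to SI: h = 41.0 m
mgh = ½mv² ⇒ v = √(2gh) = √(2·5.4·41.0) = 21.0428 m/s = 69.04 ft/s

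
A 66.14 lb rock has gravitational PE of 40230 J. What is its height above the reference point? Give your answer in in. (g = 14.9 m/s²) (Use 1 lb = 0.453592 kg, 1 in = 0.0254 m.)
Convert to SI: m = 30.0006 kg, PE = 40230.0 J
h = PE/(mg) = 40230.0/(30.0006·14.9) = 89.9983 m = 3543 in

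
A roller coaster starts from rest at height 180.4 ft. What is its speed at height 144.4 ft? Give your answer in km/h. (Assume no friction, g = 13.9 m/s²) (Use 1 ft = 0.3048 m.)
Convert to SI: h₁−h₂ = 10.9728 m
mgh₁ = mgh₂ + ½mv² ⇒ v = √(2g(h₁−h₂)) = √(2·13.9·10.9728) = 17.4655 m/s = 62.88 km/h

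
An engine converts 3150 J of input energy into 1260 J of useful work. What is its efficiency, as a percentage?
η = W_out/W_in = 1260/3150 = 40.0%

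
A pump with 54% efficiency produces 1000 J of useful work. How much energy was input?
W_in = W_out/η = 1000/0.54 = 1852 J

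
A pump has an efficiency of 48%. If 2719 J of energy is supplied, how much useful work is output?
W_out = η·W_in = 0.48·2719 = 1305.12 J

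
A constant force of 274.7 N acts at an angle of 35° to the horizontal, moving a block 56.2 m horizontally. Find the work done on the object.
W = F·d·cosθ = (274.7)(56.2)cos(35°) = 12650 J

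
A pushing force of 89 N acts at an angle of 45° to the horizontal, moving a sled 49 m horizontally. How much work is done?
W = F·d·cosθ = (89)(49)cos(45°) = 3084 J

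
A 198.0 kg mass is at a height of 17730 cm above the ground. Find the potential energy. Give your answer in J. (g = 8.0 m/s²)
Convert to SI: m = 198.0 kg, h = 177.3 m
PE = mgh = (198.0)(8.0)(177.3) = 280800 J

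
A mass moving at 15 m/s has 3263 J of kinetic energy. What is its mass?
m = 2·KE/v² = 2·3263/(15)² = 29.0 kg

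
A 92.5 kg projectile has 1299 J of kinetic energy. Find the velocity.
v = √(2·KE/m) = √(2·1299/92.5) = 5.3 m/s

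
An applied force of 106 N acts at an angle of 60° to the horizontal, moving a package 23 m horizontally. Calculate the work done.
W = F·d·cosθ = (106)(23)cos(60°) = 1219 J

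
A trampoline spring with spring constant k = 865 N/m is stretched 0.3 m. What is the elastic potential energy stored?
PE = ½kx² = ½(865)(0.3)² = 38.93 J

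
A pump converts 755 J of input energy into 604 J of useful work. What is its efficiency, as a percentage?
η = W_out/W_in = 604/755 = 80.0%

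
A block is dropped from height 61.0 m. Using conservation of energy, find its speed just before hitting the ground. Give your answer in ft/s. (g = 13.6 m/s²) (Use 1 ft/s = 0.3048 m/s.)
mgh = ½mv² ⇒ v = √(2gh) = √(2·13.6·61.0) = 40.7333 m/s = 133.6 ft/s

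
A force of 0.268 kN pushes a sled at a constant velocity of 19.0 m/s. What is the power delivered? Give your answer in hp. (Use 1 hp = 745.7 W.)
Convert to SI: F = 268.0 N, v = 19.0 m/s
P = Fv = (268.0)(19.0) = 5092.0 W = 6.828 hp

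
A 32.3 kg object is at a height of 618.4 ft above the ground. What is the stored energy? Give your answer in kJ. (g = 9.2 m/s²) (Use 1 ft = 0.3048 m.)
Convert to SI: m = 32.3 kg, h = 188.488 m
PE = mgh = (32.3)(9.2)(188.488) = 56011.2 J = 56.01 kJ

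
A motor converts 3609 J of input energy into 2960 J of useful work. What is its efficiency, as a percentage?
η = W_out/W_in = 2960/3609 = 82.02%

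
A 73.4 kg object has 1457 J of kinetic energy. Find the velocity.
v = √(2·KE/m) = √(2·1457/73.4) = 6.301 m/s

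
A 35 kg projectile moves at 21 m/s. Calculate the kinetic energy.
KE = ½mv² = ½(35)(21)² = 7717.5 J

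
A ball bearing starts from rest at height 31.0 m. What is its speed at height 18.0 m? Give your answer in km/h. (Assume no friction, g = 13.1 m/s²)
mgh₁ = mgh₂ + ½mv² ⇒ v = √(2g(h₁−h₂)) = √(2·13.1·13.0) = 18.4554 m/s = 66.44 km/h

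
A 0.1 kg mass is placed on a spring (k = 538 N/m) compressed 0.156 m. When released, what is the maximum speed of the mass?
½kx² = ½mv² ⇒ v = x√(k/m) = (0.156)√(538/0.1) = 11.44 m/s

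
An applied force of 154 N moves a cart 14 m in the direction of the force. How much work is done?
W = F·d = (154)(14) = 2156 J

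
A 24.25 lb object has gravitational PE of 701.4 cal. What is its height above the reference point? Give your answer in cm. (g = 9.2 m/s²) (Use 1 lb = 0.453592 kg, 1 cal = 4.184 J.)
Convert to SI: m = 10.9996 kg, PE = 2934.66 J
h = PE/(mg) = 2934.66/(10.9996·9.2) = 28.9996 m = 2900 cm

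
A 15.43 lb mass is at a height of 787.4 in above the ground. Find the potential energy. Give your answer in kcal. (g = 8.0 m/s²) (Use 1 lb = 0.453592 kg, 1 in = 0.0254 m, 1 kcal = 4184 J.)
Convert to SI: m = 6.99892 kg, h = 20.0 m
PE = mgh = (6.99892)(8.0)(20.0) = 1119.83 J = 0.2676 kcal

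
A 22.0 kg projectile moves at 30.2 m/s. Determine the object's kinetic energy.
KE = ½mv² = ½(22.0)(30.2)² = 10030 J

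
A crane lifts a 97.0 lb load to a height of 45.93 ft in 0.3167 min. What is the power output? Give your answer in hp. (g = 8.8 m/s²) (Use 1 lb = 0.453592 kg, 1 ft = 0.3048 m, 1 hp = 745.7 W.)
Convert to SI: m = 43.9984 kg, h = 13.9995 m, t = 19.002 s
P = mgh/t = (43.9984)(8.8)(13.9995)/19.002 = 285.254 W = 0.3825 hp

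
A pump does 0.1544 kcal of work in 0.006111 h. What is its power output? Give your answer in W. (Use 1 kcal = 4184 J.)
Convert to SI: W = 646.01 J, t = 21.9996 s
P = W/t = 646.01/21.9996 = 29.36 W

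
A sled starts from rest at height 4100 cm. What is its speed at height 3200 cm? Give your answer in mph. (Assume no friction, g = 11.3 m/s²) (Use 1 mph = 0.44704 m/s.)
Convert to SI: h₁−h₂ = 9.0 m
mgh₁ = mgh₂ + ½mv² ⇒ v = √(2g(h₁−h₂)) = √(2·11.3·9.0) = 14.2618 m/s = 31.9 mph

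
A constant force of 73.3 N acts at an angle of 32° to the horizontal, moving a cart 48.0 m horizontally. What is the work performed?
W = F·d·cosθ = (73.3)(48.0)cos(32°) = 2984 J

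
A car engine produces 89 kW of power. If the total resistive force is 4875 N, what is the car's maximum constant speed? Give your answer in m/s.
P = Fv ⇒ v = P/F = 89000 W/4875.0 N = 18.26 m/s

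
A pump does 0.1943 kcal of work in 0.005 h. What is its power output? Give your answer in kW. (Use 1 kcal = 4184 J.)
Convert to SI: W = 812.951 J, t = 18.0 s
P = W/t = 812.951/18.0 = 45.164 W = 0.04516 kW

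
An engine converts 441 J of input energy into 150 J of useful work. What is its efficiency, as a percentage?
η = W_out/W_in = 150/441 = 34.01%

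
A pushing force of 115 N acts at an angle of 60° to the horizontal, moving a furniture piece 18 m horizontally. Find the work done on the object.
W = F·d·cosθ = (115)(18)cos(60°) = 1035 J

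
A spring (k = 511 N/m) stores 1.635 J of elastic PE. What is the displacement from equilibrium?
x = √(2·PE/k) = √(2·1.635/511) = 0.08 m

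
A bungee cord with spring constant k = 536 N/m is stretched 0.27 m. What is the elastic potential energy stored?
PE = ½kx² = ½(536)(0.27)² = 19.54 J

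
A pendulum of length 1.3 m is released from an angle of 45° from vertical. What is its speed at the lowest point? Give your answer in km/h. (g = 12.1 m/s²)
h = L(1 − cosθ) = 1.3(1 − cos45°) = 0.380761 m
v = √(2gh) = √(2·12.1·0.380761) = 3.03553 m/s = 10.93 km/h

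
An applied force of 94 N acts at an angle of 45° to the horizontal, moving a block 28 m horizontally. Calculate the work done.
W = F·d·cosθ = (94)(28)cos(45°) = 1861 J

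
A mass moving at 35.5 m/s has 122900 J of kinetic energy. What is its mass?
m = 2·KE/v² = 2·122900/(35.5)² = 195.0 kg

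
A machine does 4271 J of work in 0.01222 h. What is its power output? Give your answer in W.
Convert to SI: W = 4271.0 J, t = 43.992 s
P = W/t = 4271.0/43.992 = 97.09 W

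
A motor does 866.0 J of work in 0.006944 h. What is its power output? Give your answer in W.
Convert to SI: W = 866.0 J, t = 24.9984 s
P = W/t = 866.0/24.9984 = 34.64 W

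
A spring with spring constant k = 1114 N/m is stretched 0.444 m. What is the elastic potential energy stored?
PE = ½kx² = ½(1114)(0.444)² = 109.8 J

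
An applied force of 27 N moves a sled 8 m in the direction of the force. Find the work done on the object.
W = F·d = (27)(8) = 216.0 J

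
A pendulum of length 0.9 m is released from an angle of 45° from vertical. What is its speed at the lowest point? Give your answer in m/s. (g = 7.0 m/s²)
h = L(1 − cosθ) = 0.9(1 − cos45°) = 0.263604 m
v = √(2gh) = √(2·7.0·0.263604) = 1.921 m/s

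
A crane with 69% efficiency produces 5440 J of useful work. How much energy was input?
W_in = W_out/η = 5440/0.69 = 7884 J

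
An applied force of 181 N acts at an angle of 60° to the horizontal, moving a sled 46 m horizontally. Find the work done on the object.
W = F·d·cosθ = (181)(46)cos(60°) = 4163 J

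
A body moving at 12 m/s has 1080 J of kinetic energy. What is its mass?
m = 2·KE/v² = 2·1080/(12)² = 15.0 kg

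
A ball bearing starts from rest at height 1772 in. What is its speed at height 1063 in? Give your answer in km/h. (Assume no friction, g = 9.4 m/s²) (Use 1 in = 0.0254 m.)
Convert to SI: h₁−h₂ = 18.0086 m
mgh₁ = mgh₂ + ½mv² ⇒ v = √(2g(h₁−h₂)) = √(2·9.4·18.0086) = 18.4 m/s = 66.24 km/h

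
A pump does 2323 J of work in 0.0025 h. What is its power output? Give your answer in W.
Convert to SI: W = 2323.0 J, t = 9.0 s
P = W/t = 2323.0/9.0 = 258.1 W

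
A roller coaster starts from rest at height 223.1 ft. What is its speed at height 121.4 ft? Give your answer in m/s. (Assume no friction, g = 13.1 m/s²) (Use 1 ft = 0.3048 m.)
Convert to SI: h₁−h₂ = 30.9982 m
mgh₁ = mgh₂ + ½mv² ⇒ v = √(2g(h₁−h₂)) = √(2·13.1·30.9982) = 28.5 m/s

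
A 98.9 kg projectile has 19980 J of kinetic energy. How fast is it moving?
v = √(2·KE/m) = √(2·19980/98.9) = 20.1 m/s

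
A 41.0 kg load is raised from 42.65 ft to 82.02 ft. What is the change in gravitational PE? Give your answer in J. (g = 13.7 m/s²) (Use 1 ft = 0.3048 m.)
Convert to SI: m = 41.0 kg, Δh = 12.0 m
ΔPE = mgΔh = (41.0)(13.7)(12.0) = 6740 J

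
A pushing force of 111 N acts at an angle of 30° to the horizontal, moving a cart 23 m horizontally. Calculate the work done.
W = F·d·cosθ = (111)(23)cos(30°) = 2211 J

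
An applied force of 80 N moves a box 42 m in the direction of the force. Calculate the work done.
W = F·d = (80)(42) = 3360 J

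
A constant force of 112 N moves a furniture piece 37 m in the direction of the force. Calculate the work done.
W = F·d = (112)(37) = 4144 J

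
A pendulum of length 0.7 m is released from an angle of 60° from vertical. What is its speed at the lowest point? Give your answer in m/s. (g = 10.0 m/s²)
h = L(1 − cosθ) = 0.7(1 − cos60°) = 0.35 m
v = √(2gh) = √(2·10.0·0.35) = 2.646 m/s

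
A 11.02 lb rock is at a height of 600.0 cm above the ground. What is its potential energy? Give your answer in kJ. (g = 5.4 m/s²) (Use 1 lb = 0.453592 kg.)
Convert to SI: m = 4.99858 kg, h = 6.0 m
PE = mgh = (4.99858)(5.4)(6.0) = 161.954 J = 0.162 kJ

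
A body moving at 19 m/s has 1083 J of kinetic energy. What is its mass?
m = 2·KE/v² = 2·1083/(19)² = 6.0 kg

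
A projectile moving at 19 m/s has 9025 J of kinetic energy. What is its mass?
m = 2·KE/v² = 2·9025/(19)² = 50.0 kg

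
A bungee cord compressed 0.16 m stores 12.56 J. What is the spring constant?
k = 2·PE/x² = 2·12.56/(0.16)² = 981.3 N/m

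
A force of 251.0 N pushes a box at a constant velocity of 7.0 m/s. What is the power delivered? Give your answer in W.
P = Fv = (251.0)(7.0) = 1757 W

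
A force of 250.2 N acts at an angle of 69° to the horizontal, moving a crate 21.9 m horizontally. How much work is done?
W = F·d·cosθ = (250.2)(21.9)cos(69°) = 1964 J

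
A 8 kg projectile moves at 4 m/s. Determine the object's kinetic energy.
KE = ½mv² = ½(8)(4)² = 64.0 J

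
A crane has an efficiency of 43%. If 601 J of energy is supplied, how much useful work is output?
W_out = η·W_in = 0.43·601 = 258.43 J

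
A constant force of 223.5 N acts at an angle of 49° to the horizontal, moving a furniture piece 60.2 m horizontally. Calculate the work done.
W = F·d·cosθ = (223.5)(60.2)cos(49°) = 8827 J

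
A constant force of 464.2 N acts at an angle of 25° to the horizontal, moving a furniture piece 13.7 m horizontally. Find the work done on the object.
W = F·d·cosθ = (464.2)(13.7)cos(25°) = 5764 J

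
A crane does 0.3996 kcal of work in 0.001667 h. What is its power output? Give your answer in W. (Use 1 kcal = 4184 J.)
Convert to SI: W = 1671.93 J, t = 6.0012 s
P = W/t = 1671.93/6.0012 = 278.6 W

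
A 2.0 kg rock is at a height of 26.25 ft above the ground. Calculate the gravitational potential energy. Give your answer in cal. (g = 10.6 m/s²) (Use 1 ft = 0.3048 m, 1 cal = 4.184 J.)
Convert to SI: m = 2.0 kg, h = 8.001 m
PE = mgh = (2.0)(10.6)(8.001) = 169.621 J = 40.54 cal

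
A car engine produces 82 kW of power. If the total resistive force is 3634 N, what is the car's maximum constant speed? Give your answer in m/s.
P = Fv ⇒ v = P/F = 82000 W/3634.0 N = 22.56 m/s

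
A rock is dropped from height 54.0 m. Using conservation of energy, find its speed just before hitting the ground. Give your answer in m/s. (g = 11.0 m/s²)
mgh = ½mv² ⇒ v = √(2gh) = √(2·11.0·54.0) = 34.47 m/s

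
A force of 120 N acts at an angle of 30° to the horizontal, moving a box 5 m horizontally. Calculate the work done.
W = F·d·cosθ = (120)(5)cos(30°) = 519.6 J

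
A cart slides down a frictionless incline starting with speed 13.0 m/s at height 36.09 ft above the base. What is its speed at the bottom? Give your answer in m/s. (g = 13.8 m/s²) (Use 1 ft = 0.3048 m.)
Convert to SI: v₀ = 13.0 m/s, h = 11.0002 m
½mv₀² + mgh = ½mv² ⇒ v = √(v₀² + 2gh) = √(13.0² + 2·13.8·11.0002) = 21.74 m/s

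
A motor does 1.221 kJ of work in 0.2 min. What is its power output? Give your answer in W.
Convert to SI: W = 1221.0 J, t = 12.0 s
P = W/t = 1221.0/12.0 = 101.8 W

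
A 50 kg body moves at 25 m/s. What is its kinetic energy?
KE = ½mv² = ½(50)(25)² = 15625.0 J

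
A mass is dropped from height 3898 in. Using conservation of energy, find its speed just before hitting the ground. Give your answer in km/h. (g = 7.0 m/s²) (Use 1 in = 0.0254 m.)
Convert to SI: h = 99.0092 m
mgh = ½mv² ⇒ v = √(2gh) = √(2·7.0·99.0092) = 37.2308 m/s = 134.0 km/h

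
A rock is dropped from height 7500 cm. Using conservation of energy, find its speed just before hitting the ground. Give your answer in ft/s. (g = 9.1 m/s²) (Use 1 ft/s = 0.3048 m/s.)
Convert to SI: h = 75.0 m
mgh = ½mv² ⇒ v = √(2gh) = √(2·9.1·75.0) = 36.9459 m/s = 121.2 ft/s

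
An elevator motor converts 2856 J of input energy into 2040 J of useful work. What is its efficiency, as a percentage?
η = W_out/W_in = 2040/2856 = 71.43%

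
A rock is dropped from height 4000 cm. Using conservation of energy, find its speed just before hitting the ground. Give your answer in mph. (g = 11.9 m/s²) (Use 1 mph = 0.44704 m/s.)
Convert to SI: h = 40.0 m
mgh = ½mv² ⇒ v = √(2gh) = √(2·11.9·40.0) = 30.8545 m/s = 69.02 mph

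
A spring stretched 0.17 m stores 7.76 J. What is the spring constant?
k = 2·PE/x² = 2·7.76/(0.17)² = 537.0 N/m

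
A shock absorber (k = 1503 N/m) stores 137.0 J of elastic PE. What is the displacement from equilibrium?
x = √(2·PE/k) = √(2·137.0/1503) = 0.427 m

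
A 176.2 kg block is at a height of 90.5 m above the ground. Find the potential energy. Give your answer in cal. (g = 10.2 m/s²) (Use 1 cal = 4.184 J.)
PE = mgh = (176.2)(10.2)(90.5) = 162650 J = 38870 cal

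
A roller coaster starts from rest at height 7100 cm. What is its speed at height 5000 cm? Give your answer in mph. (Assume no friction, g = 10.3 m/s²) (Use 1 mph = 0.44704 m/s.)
Convert to SI: h₁−h₂ = 21.0 m
mgh₁ = mgh₂ + ½mv² ⇒ v = √(2g(h₁−h₂)) = √(2·10.3·21.0) = 20.799 m/s = 46.53 mph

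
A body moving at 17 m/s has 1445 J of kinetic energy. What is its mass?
m = 2·KE/v² = 2·1445/(17)² = 10.0 kg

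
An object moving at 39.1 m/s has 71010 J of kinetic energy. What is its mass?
m = 2·KE/v² = 2·71010/(39.1)² = 92.9 kg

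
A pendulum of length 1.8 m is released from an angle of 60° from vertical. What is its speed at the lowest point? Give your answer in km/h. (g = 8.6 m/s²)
h = L(1 − cosθ) = 1.8(1 − cos60°) = 0.9 m
v = √(2gh) = √(2·8.6·0.9) = 3.93446 m/s = 14.16 km/h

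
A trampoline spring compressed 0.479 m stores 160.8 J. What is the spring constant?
k = 2·PE/x² = 2·160.8/(0.479)² = 1402 N/m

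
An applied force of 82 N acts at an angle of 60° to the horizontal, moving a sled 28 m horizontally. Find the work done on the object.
W = F·d·cosθ = (82)(28)cos(60°) = 1148 J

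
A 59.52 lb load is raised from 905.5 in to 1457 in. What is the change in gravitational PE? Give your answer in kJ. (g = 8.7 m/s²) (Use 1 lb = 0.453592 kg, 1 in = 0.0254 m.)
Convert to SI: m = 26.9978 kg, Δh = 14.0081 m
ΔPE = mgΔh = (26.9978)(8.7)(14.0081) = 3290.23 J = 3.29 kJ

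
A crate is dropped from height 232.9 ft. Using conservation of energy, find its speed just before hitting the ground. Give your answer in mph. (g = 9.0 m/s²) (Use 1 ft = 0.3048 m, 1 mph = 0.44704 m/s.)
Convert to SI: h = 70.9879 m
mgh = ½mv² ⇒ v = √(2gh) = √(2·9.0·70.9879) = 35.7461 m/s = 79.96 mph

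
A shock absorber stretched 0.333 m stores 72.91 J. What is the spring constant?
k = 2·PE/x² = 2·72.91/(0.333)² = 1315 N/m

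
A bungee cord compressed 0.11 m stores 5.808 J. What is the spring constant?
k = 2·PE/x² = 2·5.808/(0.11)² = 960.0 N/m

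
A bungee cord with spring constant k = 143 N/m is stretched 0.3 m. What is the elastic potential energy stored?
PE = ½kx² = ½(143)(0.3)² = 6.435 J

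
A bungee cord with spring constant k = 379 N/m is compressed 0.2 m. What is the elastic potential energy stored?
PE = ½kx² = ½(379)(0.2)² = 7.58 J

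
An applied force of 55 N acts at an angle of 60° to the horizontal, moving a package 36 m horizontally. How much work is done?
W = F·d·cosθ = (55)(36)cos(60°) = 990.0 J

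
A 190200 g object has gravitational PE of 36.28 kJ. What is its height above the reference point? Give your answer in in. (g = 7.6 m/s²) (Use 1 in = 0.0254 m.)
Convert to SI: m = 190.2 kg, PE = 36280.0 J
h = PE/(mg) = 36280.0/(190.2·7.6) = 25.0982 m = 988.1 in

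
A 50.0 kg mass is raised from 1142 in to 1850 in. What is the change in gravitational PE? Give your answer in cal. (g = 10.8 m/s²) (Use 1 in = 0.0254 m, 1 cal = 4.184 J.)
Convert to SI: m = 50.0 kg, Δh = 17.9832 m
ΔPE = mgΔh = (50.0)(10.8)(17.9832) = 9710.93 J = 2321 cal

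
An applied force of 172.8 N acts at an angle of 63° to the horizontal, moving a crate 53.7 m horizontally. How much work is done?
W = F·d·cosθ = (172.8)(53.7)cos(63°) = 4213 J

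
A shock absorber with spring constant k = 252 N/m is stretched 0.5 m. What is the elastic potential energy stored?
PE = ½kx² = ½(252)(0.5)² = 31.5 J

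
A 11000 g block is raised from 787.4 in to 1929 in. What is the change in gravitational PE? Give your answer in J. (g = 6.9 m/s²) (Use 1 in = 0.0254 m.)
Convert to SI: m = 11.0 kg, Δh = 28.9966 m
ΔPE = mgΔh = (11.0)(6.9)(28.9966) = 2201 J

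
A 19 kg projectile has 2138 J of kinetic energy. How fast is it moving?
v = √(2·KE/m) = √(2·2138/19) = 15.0 m/s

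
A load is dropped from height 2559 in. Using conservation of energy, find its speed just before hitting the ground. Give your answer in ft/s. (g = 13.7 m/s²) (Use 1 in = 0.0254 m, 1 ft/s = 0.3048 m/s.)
Convert to SI: h = 64.9986 m
mgh = ½mv² ⇒ v = √(2gh) = √(2·13.7·64.9986) = 42.2014 m/s = 138.5 ft/s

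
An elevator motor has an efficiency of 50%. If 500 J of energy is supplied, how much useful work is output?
W_out = η·W_in = 0.5·500 = 250.0 J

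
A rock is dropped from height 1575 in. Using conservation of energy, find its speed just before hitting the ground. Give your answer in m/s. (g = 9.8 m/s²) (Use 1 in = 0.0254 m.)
Convert to SI: h = 40.005 m
mgh = ½mv² ⇒ v = √(2gh) = √(2·9.8·40.005) = 28.0 m/s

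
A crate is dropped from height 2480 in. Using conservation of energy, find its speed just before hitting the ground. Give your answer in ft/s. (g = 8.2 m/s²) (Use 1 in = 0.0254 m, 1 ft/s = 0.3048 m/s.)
Convert to SI: h = 62.992 m
mgh = ½mv² ⇒ v = √(2gh) = √(2·8.2·62.992) = 32.1414 m/s = 105.5 ft/s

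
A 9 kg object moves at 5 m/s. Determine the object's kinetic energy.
KE = ½mv² = ½(9)(5)² = 112.5 J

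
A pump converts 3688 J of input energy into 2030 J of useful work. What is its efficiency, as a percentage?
η = W_out/W_in = 2030/3688 = 55.04%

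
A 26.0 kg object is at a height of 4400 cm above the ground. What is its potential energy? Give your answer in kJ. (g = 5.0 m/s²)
Convert to SI: m = 26.0 kg, h = 44.0 m
PE = mgh = (26.0)(5.0)(44.0) = 5720.0 J = 5.72 kJ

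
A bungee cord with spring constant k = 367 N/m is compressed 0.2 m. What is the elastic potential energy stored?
PE = ½kx² = ½(367)(0.2)² = 7.34 J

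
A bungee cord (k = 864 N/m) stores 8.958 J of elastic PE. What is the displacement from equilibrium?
x = √(2·PE/k) = √(2·8.958/864) = 0.144 m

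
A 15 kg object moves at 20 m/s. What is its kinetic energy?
KE = ½mv² = ½(15)(20)² = 3000.0 J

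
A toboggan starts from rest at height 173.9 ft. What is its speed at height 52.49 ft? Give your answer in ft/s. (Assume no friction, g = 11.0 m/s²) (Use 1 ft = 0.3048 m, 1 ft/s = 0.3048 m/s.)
Convert to SI: h₁−h₂ = 37.0058 m
mgh₁ = mgh₂ + ½mv² ⇒ v = √(2g(h₁−h₂)) = √(2·11.0·37.0058) = 28.5329 m/s = 93.61 ft/s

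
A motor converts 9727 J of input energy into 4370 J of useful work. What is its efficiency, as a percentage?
η = W_out/W_in = 4370/9727 = 44.93%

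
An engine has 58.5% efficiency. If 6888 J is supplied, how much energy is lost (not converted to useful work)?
W_lost = W_in(1 − η) = 6888·(1 − 0.585) = 2859 J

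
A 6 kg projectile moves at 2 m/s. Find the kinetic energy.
KE = ½mv² = ½(6)(2)² = 12.0 J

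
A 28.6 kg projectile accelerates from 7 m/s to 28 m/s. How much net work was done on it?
W = ΔKE = ½m(v₂² − v₁²) = ½(28.6)(28² − 7²) = 10510.5 J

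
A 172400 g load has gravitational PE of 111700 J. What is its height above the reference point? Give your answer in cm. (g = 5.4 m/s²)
Convert to SI: m = 172.4 kg, PE = 111700 J
h = PE/(mg) = 111700/(172.4·5.4) = 119.984 m = 12000 cm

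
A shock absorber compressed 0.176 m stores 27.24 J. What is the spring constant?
k = 2·PE/x² = 2·27.24/(0.176)² = 1759 N/m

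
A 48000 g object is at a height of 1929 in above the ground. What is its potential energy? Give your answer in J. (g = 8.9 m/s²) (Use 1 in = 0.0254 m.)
Convert to SI: m = 48.0 kg, h = 48.9966 m
PE = mgh = (48.0)(8.9)(48.9966) = 20930 J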